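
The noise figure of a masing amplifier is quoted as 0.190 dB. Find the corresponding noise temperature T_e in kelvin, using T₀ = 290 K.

F = 10^(0.190/10) = 1.04472
T_e = (F − 1)·T₀ = (1.04472 − 1) × 290 = 13.0 K

13.0 K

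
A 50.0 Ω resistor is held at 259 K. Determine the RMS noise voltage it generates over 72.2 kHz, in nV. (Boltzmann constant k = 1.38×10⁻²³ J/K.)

227 nV

V_n = √(4kTRB)
4kTRB = 4 × 1.38×10⁻²³ × 259 × 5.00×10¹ × 7.22×10⁴ = 5.16×10⁻¹⁴ V²
V_n = √(5.16×10⁻¹⁴) = 2.27×10⁻⁷ V = 227 nV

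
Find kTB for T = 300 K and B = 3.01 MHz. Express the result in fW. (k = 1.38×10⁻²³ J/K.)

12.5 fW

P_n = kTB = 1.38×10⁻²³ × 300 × 3.01×10⁶ = 1.25×10⁻¹⁴ W = 12.5 fW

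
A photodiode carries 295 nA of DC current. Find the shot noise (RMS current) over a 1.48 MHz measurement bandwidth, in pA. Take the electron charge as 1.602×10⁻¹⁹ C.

I_n = √(2qI·B)
2qI·B = 2 × 1.602×10⁻¹⁹ × 2.95×10⁻⁷ × 1.48×10⁶ = 1.40×10⁻¹⁹ A²
I_n = √(1.40×10⁻¹⁹) = 3.74×10⁻¹⁰ A = 374 pA

374 pA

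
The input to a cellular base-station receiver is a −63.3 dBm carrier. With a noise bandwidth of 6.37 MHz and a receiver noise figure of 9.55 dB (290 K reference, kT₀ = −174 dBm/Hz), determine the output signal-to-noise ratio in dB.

33.1 dB

Noise floor: N = −174 + 10 log₁₀(B) + NF
10 log₁₀(6.37×10⁶) = 68.04 dB
N = −174 + 68.04 + 9.55 = −96.41 dBm
SNR = P_sig − N = −63.3 − (−96.41) = 33.11 dB → 33.1 dB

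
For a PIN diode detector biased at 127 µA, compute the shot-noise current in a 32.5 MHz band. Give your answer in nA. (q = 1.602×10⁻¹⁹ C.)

36.4 nA

I_n = √(2qI·B)
2qI·B = 2 × 1.602×10⁻¹⁹ × 1.27×10⁻⁴ × 3.25×10⁷ = 1.32×10⁻¹⁵ A²
I_n = √(1.32×10⁻¹⁵) = 3.64×10⁻⁸ A = 36.4 nA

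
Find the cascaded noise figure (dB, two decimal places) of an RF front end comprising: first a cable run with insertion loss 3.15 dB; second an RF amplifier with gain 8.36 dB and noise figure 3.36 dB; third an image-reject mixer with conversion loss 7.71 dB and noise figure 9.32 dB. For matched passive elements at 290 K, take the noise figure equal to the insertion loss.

8.29 dB

Convert to linear (a loss of L dB is a gain of −L dB): F_i = 10^(NF_i/10), G_i = 10^(G_i,dB/10)
  Stage 1: F_1 = 10^(3.15/10) = 2.065, G_1 = 10^(−3.15/10) = 0.4842
  Stage 2: F_2 = 10^(3.36/10) = 2.168, G_2 = 10^(8.36/10) = 6.855
  Stage 3: F_3 = 10^(9.32/10) = 8.551, G_3 = 10^(−7.71/10) = 0.1694
Friis cascade:
  F = 2.065 + (2.168 − 1)/0.4842 + (8.551 − 1)/3.319 = 6.752
NF = 10 log₁₀(6.752) = 8.29 dB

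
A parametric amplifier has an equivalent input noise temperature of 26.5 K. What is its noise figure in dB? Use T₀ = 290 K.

0.380 dB

F = 1 + T_e/T₀ = 1 + 26.5/290 = 1.09138
NF = 10 log₁₀(1.09138) = 0.380 dB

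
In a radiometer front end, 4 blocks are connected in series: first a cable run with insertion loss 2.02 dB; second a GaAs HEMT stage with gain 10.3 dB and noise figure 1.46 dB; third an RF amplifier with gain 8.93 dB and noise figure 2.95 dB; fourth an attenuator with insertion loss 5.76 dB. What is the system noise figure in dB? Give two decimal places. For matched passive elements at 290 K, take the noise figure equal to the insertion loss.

Convert to linear (a loss of L dB is a gain of −L dB): F_i = 10^(NF_i/10), G_i = 10^(G_i,dB/10)
  Stage 1: F_1 = 10^(2.02/10) = 1.592, G_1 = 10^(−2.02/10) = 0.6281
  Stage 2: F_2 = 10^(1.46/10) = 1.400, G_2 = 10^(10.3/10) = 10.72
  Stage 3: F_3 = 10^(2.95/10) = 1.972, G_3 = 10^(8.93/10) = 7.816
  Stage 4: F_4 = 10^(5.76/10) = 3.767, G_4 = 10^(−5.76/10) = 0.2655
Friis cascade:
  F = 1.592 + (1.400 − 1)/0.6281 + (1.972 − 1)/6.730 + (3.767 − 1)/52.60 = 2.426
NF = 10 log₁₀(2.426) = 3.85 dB

3.85 dB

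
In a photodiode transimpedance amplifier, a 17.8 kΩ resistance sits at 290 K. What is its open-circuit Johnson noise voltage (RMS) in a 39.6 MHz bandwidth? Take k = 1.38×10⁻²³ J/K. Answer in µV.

V_n = √(4kTRB)
4kTRB = 4 × 1.38×10⁻²³ × 290 × 1.78×10⁴ × 3.96×10⁷ = 1.13×10⁻⁸ V²
V_n = √(1.13×10⁻⁸) = 1.06×10⁻⁴ V = 106 µV

106 µV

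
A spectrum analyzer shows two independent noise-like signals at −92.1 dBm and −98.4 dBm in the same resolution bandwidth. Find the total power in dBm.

−91.2 dBm

Convert to linear, add, convert back:
P₁ = 6.17×10⁻¹³ W, P₂ = 1.45×10⁻¹³ W
P_tot = 7.61×10⁻¹³ W → 10 log₁₀(P_tot / 10⁻³) = −91.2 dBm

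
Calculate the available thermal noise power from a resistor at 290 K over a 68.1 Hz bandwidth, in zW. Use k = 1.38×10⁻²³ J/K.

273 zW

P_n = kTB = 1.38×10⁻²³ × 290 × 6.81×10¹ = 2.73×10⁻¹⁹ W = 273 zW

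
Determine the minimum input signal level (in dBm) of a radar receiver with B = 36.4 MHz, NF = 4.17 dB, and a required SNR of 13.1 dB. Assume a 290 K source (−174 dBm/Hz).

Sensitivity = −174 + 10 log₁₀(B) + NF + SNR_min
= −174 + 75.61 + 4.17 + 13.1
= −81.12 dBm → −81.1 dBm

−81.1 dBm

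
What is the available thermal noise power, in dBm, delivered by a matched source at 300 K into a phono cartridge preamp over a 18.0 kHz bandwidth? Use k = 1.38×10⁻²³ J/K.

−131.3 dBm

P_n = kTB = 1.38×10⁻²³ × 300 × 1.80×10⁴ = 7.45×10⁻¹⁷ W
In dBm: 10 log₁₀(7.45×10⁻¹⁷ / 10⁻³) = −131.3 dBm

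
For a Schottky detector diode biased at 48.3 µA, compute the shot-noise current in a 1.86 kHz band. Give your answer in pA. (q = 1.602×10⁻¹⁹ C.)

I_n = √(2qI·B)
2qI·B = 2 × 1.602×10⁻¹⁹ × 4.83×10⁻⁵ × 1.86×10³ = 2.88×10⁻²⁰ A²
I_n = √(2.88×10⁻²⁰) = 1.70×10⁻¹⁰ A = 170 pA

170 pA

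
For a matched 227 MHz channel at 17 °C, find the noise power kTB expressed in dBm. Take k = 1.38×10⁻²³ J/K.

−90.4 dBm

T = 17 °C + 273.15 = 290.15 K
P_n = kTB = 1.38×10⁻²³ × 290.15 × 2.27×10⁸ = 9.09×10⁻¹³ W
In dBm: 10 log₁₀(9.09×10⁻¹³ / 10⁻³) = −90.4 dBm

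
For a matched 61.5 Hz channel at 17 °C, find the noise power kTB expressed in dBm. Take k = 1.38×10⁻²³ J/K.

−156.1 dBm

T = 17 °C + 273.15 = 290.15 K
P_n = kTB = 1.38×10⁻²³ × 290.15 × 6.15×10¹ = 2.46×10⁻¹⁹ W
In dBm: 10 log₁₀(2.46×10⁻¹⁹ / 10⁻³) = −156.1 dBm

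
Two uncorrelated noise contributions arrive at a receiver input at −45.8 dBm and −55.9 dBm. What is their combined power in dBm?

Convert to linear, add, convert back:
P₁ = 2.63×10⁻⁸ W, P₂ = 2.57×10⁻⁹ W
P_tot = 2.89×10⁻⁸ W → 10 log₁₀(P_tot / 10⁻³) = −45.4 dBm

−45.4 dBm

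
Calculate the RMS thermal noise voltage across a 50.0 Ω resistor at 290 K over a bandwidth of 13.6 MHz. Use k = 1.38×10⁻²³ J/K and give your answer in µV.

3.30 µV

V_n = √(4kTRB)
4kTRB = 4 × 1.38×10⁻²³ × 290 × 5.00×10¹ × 1.36×10⁷ = 1.09×10⁻¹¹ V²
V_n = √(1.09×10⁻¹¹) = 3.30×10⁻⁶ V = 3.30 µV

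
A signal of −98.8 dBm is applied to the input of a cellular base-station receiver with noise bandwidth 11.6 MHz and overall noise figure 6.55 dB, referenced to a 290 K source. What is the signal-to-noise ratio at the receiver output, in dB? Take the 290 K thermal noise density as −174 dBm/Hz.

Noise floor: N = −174 + 10 log₁₀(B) + NF
10 log₁₀(1.16×10⁷) = 70.64 dB
N = −174 + 70.64 + 6.55 = −96.81 dBm
SNR = P_sig − N = −98.8 − (−96.81) = −1.99 dB → −2.0 dB

−2.0 dB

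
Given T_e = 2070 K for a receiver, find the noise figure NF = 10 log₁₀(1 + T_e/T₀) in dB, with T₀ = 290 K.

F = 1 + T_e/T₀ = 1 + 2070/290 = 8.13793
NF = 10 log₁₀(8.13793) = 9.11 dB

9.11 dB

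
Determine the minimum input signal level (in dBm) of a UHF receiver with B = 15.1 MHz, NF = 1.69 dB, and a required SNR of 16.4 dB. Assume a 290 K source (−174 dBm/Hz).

Sensitivity = −174 + 10 log₁₀(B) + NF + SNR_min
= −174 + 71.79 + 1.69 + 16.4
= −84.12 dBm → −84.1 dBm

−84.1 dBm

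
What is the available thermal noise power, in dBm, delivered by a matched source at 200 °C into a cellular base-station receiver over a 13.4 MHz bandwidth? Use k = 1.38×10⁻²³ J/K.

−100.6 dBm

T = 200 °C + 273.15 = 473.15 K
P_n = kTB = 1.38×10⁻²³ × 473.15 × 1.34×10⁷ = 8.75×10⁻¹⁴ W
In dBm: 10 log₁₀(8.75×10⁻¹⁴ / 10⁻³) = −100.6 dBm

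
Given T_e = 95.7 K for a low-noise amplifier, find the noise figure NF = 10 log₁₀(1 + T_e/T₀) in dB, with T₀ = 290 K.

F = 1 + T_e/T₀ = 1 + 95.7/290 = 1.33
NF = 10 log₁₀(1.33) = 1.24 dB

1.24 dB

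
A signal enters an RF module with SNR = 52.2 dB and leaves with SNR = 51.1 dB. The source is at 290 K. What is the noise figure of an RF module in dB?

NF (dB) = SNR_in(dB) − SNR_out(dB) when the source is at T₀
NF = 52.2 − 51.1 = 1.1 dB

1.1 dB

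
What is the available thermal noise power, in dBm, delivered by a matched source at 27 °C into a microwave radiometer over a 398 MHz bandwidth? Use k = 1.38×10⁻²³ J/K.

−87.8 dBm

T = 27 °C + 273.15 = 300.15 K
P_n = kTB = 1.38×10⁻²³ × 300.15 × 3.98×10⁸ = 1.65×10⁻¹² W
In dBm: 10 log₁₀(1.65×10⁻¹² / 10⁻³) = −87.8 dBm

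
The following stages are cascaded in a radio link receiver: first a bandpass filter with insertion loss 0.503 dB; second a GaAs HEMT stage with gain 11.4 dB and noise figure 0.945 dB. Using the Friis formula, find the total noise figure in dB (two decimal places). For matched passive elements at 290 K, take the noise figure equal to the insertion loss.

1.45 dB

Convert to linear (a loss of L dB is a gain of −L dB): F_i = 10^(NF_i/10), G_i = 10^(G_i,dB/10)
  Stage 1: F_1 = 10^(0.503/10) = 1.123, G_1 = 10^(−0.503/10) = 0.8906
  Stage 2: F_2 = 10^(0.945/10) = 1.243, G_2 = 10^(11.4/10) = 13.80
Friis cascade:
  F = 1.123 + (1.243 − 1)/0.8906 = 1.396
NF = 10 log₁₀(1.396) = 1.45 dB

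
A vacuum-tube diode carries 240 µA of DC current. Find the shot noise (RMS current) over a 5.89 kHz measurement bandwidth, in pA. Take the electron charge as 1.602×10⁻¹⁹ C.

673 pA

I_n = √(2qI·B)
2qI·B = 2 × 1.602×10⁻¹⁹ × 2.40×10⁻⁴ × 5.89×10³ = 4.53×10⁻¹⁹ A²
I_n = √(4.53×10⁻¹⁹) = 6.73×10⁻¹⁰ A = 673 pA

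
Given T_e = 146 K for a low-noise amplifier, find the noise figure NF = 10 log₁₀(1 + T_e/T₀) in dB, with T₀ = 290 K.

1.77 dB

F = 1 + T_e/T₀ = 1 + 146/290 = 1.50345
NF = 10 log₁₀(1.50345) = 1.77 dB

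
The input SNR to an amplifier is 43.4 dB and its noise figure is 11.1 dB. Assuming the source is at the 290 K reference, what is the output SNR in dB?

32.3 dB

By definition F = SNR_in/SNR_out, so in dB: SNR_out = SNR_in − NF
SNR_out = 43.4 − 11.1 = 32.3 dB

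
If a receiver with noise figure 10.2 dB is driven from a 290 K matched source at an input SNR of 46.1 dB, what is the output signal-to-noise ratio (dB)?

By definition F = SNR_in/SNR_out, so in dB: SNR_out = SNR_in − NF
SNR_out = 46.1 − 10.2 = 35.9 dB

35.9 dB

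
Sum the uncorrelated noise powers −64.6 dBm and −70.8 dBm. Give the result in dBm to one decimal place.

−63.7 dBm

Convert to linear, add, convert back:
P₁ = 3.47×10⁻¹⁰ W, P₂ = 8.32×10⁻¹¹ W
P_tot = 4.30×10⁻¹⁰ W → 10 log₁₀(P_tot / 10⁻³) = −63.7 dBm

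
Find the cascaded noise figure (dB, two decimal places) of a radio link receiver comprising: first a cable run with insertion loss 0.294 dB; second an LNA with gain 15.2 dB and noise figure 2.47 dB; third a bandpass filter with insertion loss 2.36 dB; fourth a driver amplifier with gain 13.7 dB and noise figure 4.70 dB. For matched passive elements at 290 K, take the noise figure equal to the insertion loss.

Convert to linear (a loss of L dB is a gain of −L dB): F_i = 10^(NF_i/10), G_i = 10^(G_i,dB/10)
  Stage 1: F_1 = 10^(0.294/10) = 1.070, G_1 = 10^(−0.294/10) = 0.9345
  Stage 2: F_2 = 10^(2.47/10) = 1.766, G_2 = 10^(15.2/10) = 33.11
  Stage 3: F_3 = 10^(2.36/10) = 1.722, G_3 = 10^(−2.36/10) = 0.5808
  Stage 4: F_4 = 10^(4.70/10) = 2.951, G_4 = 10^(13.7/10) = 23.44
Friis cascade:
  F = 1.070 + (1.766 − 1)/0.9345 + (1.722 − 1)/30.95 + (2.951 − 1)/17.97 = 2.022
NF = 10 log₁₀(2.022) = 3.06 dB

3.06 dB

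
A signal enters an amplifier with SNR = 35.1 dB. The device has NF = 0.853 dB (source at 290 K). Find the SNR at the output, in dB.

By definition F = SNR_in/SNR_out, so in dB: SNR_out = SNR_in − NF
SNR_out = 35.1 − 0.853 = 34.247 dB

34.247 dB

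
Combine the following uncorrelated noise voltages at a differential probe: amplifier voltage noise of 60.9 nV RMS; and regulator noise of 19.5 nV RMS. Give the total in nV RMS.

Uncorrelated sources add in power (mean-square): V_tot = √(ΣV_i²)
V_tot = √[(6.09×10⁻⁸)² + (1.95×10⁻⁸)²] = 6.39×10⁻⁸ V = 63.9 nV

63.9 nV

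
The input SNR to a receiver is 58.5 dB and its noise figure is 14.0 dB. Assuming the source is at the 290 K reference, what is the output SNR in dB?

By definition F = SNR_in/SNR_out, so in dB: SNR_out = SNR_in − NF
SNR_out = 58.5 − 14.0 = 44.5 dB

44.5 dB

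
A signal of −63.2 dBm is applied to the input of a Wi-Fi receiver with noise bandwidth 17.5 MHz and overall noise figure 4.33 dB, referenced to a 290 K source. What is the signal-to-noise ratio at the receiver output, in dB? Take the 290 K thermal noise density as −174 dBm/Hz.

34.0 dB

Noise floor: N = −174 + 10 log₁₀(B) + NF
10 log₁₀(1.75×10⁷) = 72.43 dB
N = −174 + 72.43 + 4.33 = −97.24 dBm
SNR = P_sig − N = −63.2 − (−97.24) = 34.04 dB → 34.0 dB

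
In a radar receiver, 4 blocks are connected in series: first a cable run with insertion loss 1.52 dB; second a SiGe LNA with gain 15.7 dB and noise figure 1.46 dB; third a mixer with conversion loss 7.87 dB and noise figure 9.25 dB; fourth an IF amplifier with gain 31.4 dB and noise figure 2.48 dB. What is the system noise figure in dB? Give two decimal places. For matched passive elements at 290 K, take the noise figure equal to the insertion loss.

Convert to linear (a loss of L dB is a gain of −L dB): F_i = 10^(NF_i/10), G_i = 10^(G_i,dB/10)
  Stage 1: F_1 = 10^(1.52/10) = 1.419, G_1 = 10^(−1.52/10) = 0.7047
  Stage 2: F_2 = 10^(1.46/10) = 1.400, G_2 = 10^(15.7/10) = 37.15
  Stage 3: F_3 = 10^(9.25/10) = 8.414, G_3 = 10^(−7.87/10) = 0.1633
  Stage 4: F_4 = 10^(2.48/10) = 1.770, G_4 = 10^(31.4/10) = 1380
Friis cascade:
  F = 1.419 + (1.400 − 1)/0.7047 + (8.414 − 1)/26.18 + (1.770 − 1)/4.276 = 2.449
NF = 10 log₁₀(2.449) = 3.89 dB

3.89 dB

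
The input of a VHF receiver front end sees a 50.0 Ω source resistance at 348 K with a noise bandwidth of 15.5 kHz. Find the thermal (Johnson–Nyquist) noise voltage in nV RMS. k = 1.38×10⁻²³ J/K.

V_n = √(4kTRB)
4kTRB = 4 × 1.38×10⁻²³ × 348 × 5.00×10¹ × 1.55×10⁴ = 1.49×10⁻¹⁴ V²
V_n = √(1.49×10⁻¹⁴) = 1.22×10⁻⁷ V = 122 nV

122 nV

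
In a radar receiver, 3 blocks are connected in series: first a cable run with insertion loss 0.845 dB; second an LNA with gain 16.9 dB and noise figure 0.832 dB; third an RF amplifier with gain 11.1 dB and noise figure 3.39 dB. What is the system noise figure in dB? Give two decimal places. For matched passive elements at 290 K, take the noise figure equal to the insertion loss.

Convert to linear (a loss of L dB is a gain of −L dB): F_i = 10^(NF_i/10), G_i = 10^(G_i,dB/10)
  Stage 1: F_1 = 10^(0.845/10) = 1.215, G_1 = 10^(−0.845/10) = 0.8232
  Stage 2: F_2 = 10^(0.832/10) = 1.211, G_2 = 10^(16.9/10) = 48.98
  Stage 3: F_3 = 10^(3.39/10) = 2.183, G_3 = 10^(11.1/10) = 12.88
Friis cascade:
  F = 1.215 + (1.211 − 1)/0.8232 + (2.183 − 1)/40.32 = 1.501
NF = 10 log₁₀(1.501) = 1.76 dB

1.76 dB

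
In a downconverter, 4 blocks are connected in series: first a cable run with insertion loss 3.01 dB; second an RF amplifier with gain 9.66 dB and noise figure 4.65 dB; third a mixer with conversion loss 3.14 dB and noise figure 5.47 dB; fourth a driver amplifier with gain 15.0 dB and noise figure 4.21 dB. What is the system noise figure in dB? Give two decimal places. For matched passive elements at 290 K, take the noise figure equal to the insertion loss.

Convert to linear (a loss of L dB is a gain of −L dB): F_i = 10^(NF_i/10), G_i = 10^(G_i,dB/10)
  Stage 1: F_1 = 10^(3.01/10) = 2.000, G_1 = 10^(−3.01/10) = 0.5000
  Stage 2: F_2 = 10^(4.65/10) = 2.917, G_2 = 10^(9.66/10) = 9.247
  Stage 3: F_3 = 10^(5.47/10) = 3.524, G_3 = 10^(−3.14/10) = 0.4853
  Stage 4: F_4 = 10^(4.21/10) = 2.636, G_4 = 10^(15.0/10) = 31.62
Friis cascade:
  F = 2.000 + (2.917 − 1)/0.5000 + (3.524 − 1)/4.624 + (2.636 − 1)/2.244 = 7.109
NF = 10 log₁₀(7.109) = 8.52 dB

8.52 dB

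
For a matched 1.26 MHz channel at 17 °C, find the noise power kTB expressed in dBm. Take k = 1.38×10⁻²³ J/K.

T = 17 °C + 273.15 = 290.15 K
P_n = kTB = 1.38×10⁻²³ × 290.15 × 1.26×10⁶ = 5.05×10⁻¹⁵ W
In dBm: 10 log₁₀(5.05×10⁻¹⁵ / 10⁻³) = −113.0 dBm

−113.0 dBm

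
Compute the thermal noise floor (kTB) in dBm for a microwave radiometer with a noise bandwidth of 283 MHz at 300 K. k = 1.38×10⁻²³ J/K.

−89.3 dBm

P_n = kTB = 1.38×10⁻²³ × 300 × 2.83×10⁸ = 1.17×10⁻¹² W
In dBm: 10 log₁₀(1.17×10⁻¹² / 10⁻³) = −89.3 dBm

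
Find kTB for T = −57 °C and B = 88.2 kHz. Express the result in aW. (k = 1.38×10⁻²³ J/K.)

263 aW

T = −57 °C + 273.15 = 216.15 K
P_n = kTB = 1.38×10⁻²³ × 216.15 × 8.82×10⁴ = 2.63×10⁻¹⁶ W = 263 aW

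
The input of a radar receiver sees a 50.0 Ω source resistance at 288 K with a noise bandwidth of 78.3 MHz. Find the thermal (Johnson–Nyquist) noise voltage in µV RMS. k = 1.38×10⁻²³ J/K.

7.89 µV

V_n = √(4kTRB)
4kTRB = 4 × 1.38×10⁻²³ × 288 × 5.00×10¹ × 7.83×10⁷ = 6.22×10⁻¹¹ V²
V_n = √(6.22×10⁻¹¹) = 7.89×10⁻⁶ V = 7.89 µV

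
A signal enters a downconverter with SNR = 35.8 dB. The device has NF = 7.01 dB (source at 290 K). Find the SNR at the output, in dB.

By definition F = SNR_in/SNR_out, so in dB: SNR_out = SNR_in − NF
SNR_out = 35.8 − 7.01 = 28.79 dB

28.79 dB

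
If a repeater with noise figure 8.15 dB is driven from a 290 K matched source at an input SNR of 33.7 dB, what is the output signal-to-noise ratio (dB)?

By definition F = SNR_in/SNR_out, so in dB: SNR_out = SNR_in − NF
SNR_out = 33.7 − 8.15 = 25.55 dB

25.55 dB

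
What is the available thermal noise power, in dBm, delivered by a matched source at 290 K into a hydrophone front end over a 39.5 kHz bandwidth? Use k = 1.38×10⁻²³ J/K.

−128.0 dBm

P_n = kTB = 1.38×10⁻²³ × 290 × 3.95×10⁴ = 1.58×10⁻¹⁶ W
In dBm: 10 log₁₀(1.58×10⁻¹⁶ / 10⁻³) = −128.0 dBm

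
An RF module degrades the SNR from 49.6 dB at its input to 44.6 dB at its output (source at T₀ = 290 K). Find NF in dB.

NF (dB) = SNR_in(dB) − SNR_out(dB) when the source is at T₀
NF = 49.6 − 44.6 = 5.0 dB

5.0 dB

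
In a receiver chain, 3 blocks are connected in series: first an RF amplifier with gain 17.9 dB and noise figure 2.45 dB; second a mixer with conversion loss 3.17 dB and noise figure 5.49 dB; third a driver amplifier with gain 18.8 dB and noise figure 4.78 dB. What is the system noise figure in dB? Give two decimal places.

Convert to linear (a loss of L dB is a gain of −L dB): F_i = 10^(NF_i/10), G_i = 10^(G_i,dB/10)
  Stage 1: F_1 = 10^(2.45/10) = 1.758, G_1 = 10^(17.9/10) = 61.66
  Stage 2: F_2 = 10^(5.49/10) = 3.540, G_2 = 10^(−3.17/10) = 0.4819
  Stage 3: F_3 = 10^(4.78/10) = 3.006, G_3 = 10^(18.8/10) = 75.86
Friis cascade:
  F = 1.758 + (3.540 − 1)/61.66 + (3.006 − 1)/29.72 = 1.867
NF = 10 log₁₀(1.867) = 2.71 dB

2.71 dB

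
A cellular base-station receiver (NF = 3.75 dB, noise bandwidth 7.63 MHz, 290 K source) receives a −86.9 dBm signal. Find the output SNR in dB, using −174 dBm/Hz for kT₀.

14.5 dB

Noise floor: N = −174 + 10 log₁₀(B) + NF
10 log₁₀(7.63×10⁶) = 68.83 dB
N = −174 + 68.83 + 3.75 = −101.42 dBm
SNR = P_sig − N = −86.9 − (−101.42) = 14.52 dB → 14.5 dB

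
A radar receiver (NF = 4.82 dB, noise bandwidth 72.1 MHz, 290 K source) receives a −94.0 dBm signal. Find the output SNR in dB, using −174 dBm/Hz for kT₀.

Noise floor: N = −174 + 10 log₁₀(B) + NF
10 log₁₀(7.21×10⁷) = 78.58 dB
N = −174 + 78.58 + 4.82 = −90.60 dBm
SNR = P_sig − N = −94.0 − (−90.60) = −3.40 dB → −3.4 dB

−3.4 dB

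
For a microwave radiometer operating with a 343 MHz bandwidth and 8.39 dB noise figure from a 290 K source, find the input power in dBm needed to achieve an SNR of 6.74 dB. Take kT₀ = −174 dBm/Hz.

Sensitivity = −174 + 10 log₁₀(B) + NF + SNR_min
= −174 + 85.35 + 8.39 + 6.74
= −73.52 dBm → −73.5 dBm

−73.5 dBm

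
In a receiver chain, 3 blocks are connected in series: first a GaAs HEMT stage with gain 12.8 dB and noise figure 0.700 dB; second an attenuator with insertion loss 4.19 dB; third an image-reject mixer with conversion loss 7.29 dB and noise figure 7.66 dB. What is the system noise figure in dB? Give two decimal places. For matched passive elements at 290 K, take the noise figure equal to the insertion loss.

Convert to linear (a loss of L dB is a gain of −L dB): F_i = 10^(NF_i/10), G_i = 10^(G_i,dB/10)
  Stage 1: F_1 = 10^(0.700/10) = 1.175, G_1 = 10^(12.8/10) = 19.05
  Stage 2: F_2 = 10^(4.19/10) = 2.624, G_2 = 10^(−4.19/10) = 0.3811
  Stage 3: F_3 = 10^(7.66/10) = 5.834, G_3 = 10^(−7.29/10) = 0.1866
Friis cascade:
  F = 1.175 + (2.624 − 1)/19.05 + (5.834 − 1)/7.261 = 1.926
NF = 10 log₁₀(1.926) = 2.85 dB

2.85 dB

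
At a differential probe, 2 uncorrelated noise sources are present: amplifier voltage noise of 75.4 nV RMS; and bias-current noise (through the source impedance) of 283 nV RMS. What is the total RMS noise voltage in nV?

293 nV

Uncorrelated sources add in power (mean-square): V_tot = √(ΣV_i²)
V_tot = √[(7.54×10⁻⁸)² + (2.83×10⁻⁷)²] = 2.93×10⁻⁷ V = 293 nV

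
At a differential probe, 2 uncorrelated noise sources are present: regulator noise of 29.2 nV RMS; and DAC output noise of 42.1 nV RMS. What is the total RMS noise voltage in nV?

51.2 nV

Uncorrelated sources add in power (mean-square): V_tot = √(ΣV_i²)
V_tot = √[(2.92×10⁻⁸)² + (4.21×10⁻⁸)²] = 5.12×10⁻⁸ V = 51.2 nV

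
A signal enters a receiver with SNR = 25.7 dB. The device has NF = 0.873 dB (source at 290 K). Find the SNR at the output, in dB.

24.827 dB

By definition F = SNR_in/SNR_out, so in dB: SNR_out = SNR_in − NF
SNR_out = 25.7 − 0.873 = 24.827 dB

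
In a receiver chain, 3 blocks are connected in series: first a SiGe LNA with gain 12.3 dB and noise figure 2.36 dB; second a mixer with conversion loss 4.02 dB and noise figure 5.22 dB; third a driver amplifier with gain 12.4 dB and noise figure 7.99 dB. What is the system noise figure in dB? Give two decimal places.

4.23 dB

Convert to linear (a loss of L dB is a gain of −L dB): F_i = 10^(NF_i/10), G_i = 10^(G_i,dB/10)
  Stage 1: F_1 = 10^(2.36/10) = 1.722, G_1 = 10^(12.3/10) = 16.98
  Stage 2: F_2 = 10^(5.22/10) = 3.327, G_2 = 10^(−4.02/10) = 0.3963
  Stage 3: F_3 = 10^(7.99/10) = 6.295, G_3 = 10^(12.4/10) = 17.38
Friis cascade:
  F = 1.722 + (3.327 − 1)/16.98 + (6.295 − 1)/6.730 = 2.646
NF = 10 log₁₀(2.646) = 4.23 dB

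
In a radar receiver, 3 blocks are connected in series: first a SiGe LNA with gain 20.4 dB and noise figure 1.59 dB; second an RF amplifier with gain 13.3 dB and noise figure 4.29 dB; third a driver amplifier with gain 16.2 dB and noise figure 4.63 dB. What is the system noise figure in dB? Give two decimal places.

1.64 dB

Convert to linear (a loss of L dB is a gain of −L dB): F_i = 10^(NF_i/10), G_i = 10^(G_i,dB/10)
  Stage 1: F_1 = 10^(1.59/10) = 1.442, G_1 = 10^(20.4/10) = 109.6
  Stage 2: F_2 = 10^(4.29/10) = 2.685, G_2 = 10^(13.3/10) = 21.38
  Stage 3: F_3 = 10^(4.63/10) = 2.904, G_3 = 10^(16.2/10) = 41.69
Friis cascade:
  F = 1.442 + (2.685 − 1)/109.6 + (2.904 − 1)/2344 = 1.458
NF = 10 log₁₀(1.458) = 1.64 dB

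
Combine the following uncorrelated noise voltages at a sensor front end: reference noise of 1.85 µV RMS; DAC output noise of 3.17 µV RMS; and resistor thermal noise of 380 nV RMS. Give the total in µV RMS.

Uncorrelated sources add in power (mean-square): V_tot = √(ΣV_i²)
V_tot = √[(1.85×10⁻⁶)² + (3.17×10⁻⁶)² + (3.80×10⁻⁷)²] = 3.69×10⁻⁶ V = 3.69 µV

3.69 µV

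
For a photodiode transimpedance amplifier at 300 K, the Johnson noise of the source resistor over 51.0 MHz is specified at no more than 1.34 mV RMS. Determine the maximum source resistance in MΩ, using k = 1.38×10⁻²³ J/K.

2.13 MΩ

Johnson–Nyquist: V_n = √(4kTRB) ⇒ R = V_n² / (4kTB)
4kTB = 4 × 1.38×10⁻²³ × 300 × 5.10×10⁷ = 8.45×10⁻¹³
R = (1.34×10⁻³)² / 8.45×10⁻¹³ = 2.13×10⁶ Ω = 2.13 MΩ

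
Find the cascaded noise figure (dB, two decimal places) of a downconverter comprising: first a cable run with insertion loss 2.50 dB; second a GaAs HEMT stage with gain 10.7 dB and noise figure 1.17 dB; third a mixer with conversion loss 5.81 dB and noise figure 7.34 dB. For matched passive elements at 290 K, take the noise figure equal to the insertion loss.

Convert to linear (a loss of L dB is a gain of −L dB): F_i = 10^(NF_i/10), G_i = 10^(G_i,dB/10)
  Stage 1: F_1 = 10^(2.50/10) = 1.778, G_1 = 10^(−2.50/10) = 0.5623
  Stage 2: F_2 = 10^(1.17/10) = 1.309, G_2 = 10^(10.7/10) = 11.75
  Stage 3: F_3 = 10^(7.34/10) = 5.420, G_3 = 10^(−5.81/10) = 0.2624
Friis cascade:
  F = 1.778 + (1.309 − 1)/0.5623 + (5.420 − 1)/6.607 = 2.997
NF = 10 log₁₀(2.997) = 4.77 dB

4.77 dB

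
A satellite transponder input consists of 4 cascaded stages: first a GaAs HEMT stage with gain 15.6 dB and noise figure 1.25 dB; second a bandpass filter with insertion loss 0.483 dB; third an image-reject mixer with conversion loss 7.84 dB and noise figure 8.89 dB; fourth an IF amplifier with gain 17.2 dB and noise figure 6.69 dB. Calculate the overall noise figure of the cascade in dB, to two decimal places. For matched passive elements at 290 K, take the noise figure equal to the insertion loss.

3.48 dB

Convert to linear (a loss of L dB is a gain of −L dB): F_i = 10^(NF_i/10), G_i = 10^(G_i,dB/10)
  Stage 1: F_1 = 10^(1.25/10) = 1.334, G_1 = 10^(15.6/10) = 36.31
  Stage 2: F_2 = 10^(0.483/10) = 1.118, G_2 = 10^(−0.483/10) = 0.8947
  Stage 3: F_3 = 10^(8.89/10) = 7.745, G_3 = 10^(−7.84/10) = 0.1644
  Stage 4: F_4 = 10^(6.69/10) = 4.667, G_4 = 10^(17.2/10) = 52.48
Friis cascade:
  F = 1.334 + (1.118 − 1)/36.31 + (7.745 − 1)/32.49 + (4.667 − 1)/5.342 = 2.231
NF = 10 log₁₀(2.231) = 3.48 dB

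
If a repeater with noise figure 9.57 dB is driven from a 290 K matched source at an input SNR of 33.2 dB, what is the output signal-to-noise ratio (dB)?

23.63 dB

By definition F = SNR_in/SNR_out, so in dB: SNR_out = SNR_in − NF
SNR_out = 33.2 − 9.57 = 23.63 dB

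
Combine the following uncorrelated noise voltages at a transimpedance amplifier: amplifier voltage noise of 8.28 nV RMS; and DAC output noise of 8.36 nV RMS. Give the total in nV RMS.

Uncorrelated sources add in power (mean-square): V_tot = √(ΣV_i²)
V_tot = √[(8.28×10⁻⁹)² + (8.36×10⁻⁹)²] = 1.18×10⁻⁸ V = 11.8 nV

11.8 nV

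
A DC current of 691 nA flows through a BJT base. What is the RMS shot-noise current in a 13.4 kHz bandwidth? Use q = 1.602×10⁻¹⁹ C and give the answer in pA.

54.5 pA

I_n = √(2qI·B)
2qI·B = 2 × 1.602×10⁻¹⁹ × 6.91×10⁻⁷ × 1.34×10⁴ = 2.97×10⁻²¹ A²
I_n = √(2.97×10⁻²¹) = 5.45×10⁻¹¹ A = 54.5 pA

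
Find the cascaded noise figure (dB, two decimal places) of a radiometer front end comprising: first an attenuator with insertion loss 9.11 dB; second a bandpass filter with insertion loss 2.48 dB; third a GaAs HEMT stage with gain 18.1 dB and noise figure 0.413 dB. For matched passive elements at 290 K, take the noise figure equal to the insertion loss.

Convert to linear (a loss of L dB is a gain of −L dB): F_i = 10^(NF_i/10), G_i = 10^(G_i,dB/10)
  Stage 1: F_1 = 10^(9.11/10) = 8.147, G_1 = 10^(−9.11/10) = 0.1227
  Stage 2: F_2 = 10^(2.48/10) = 1.770, G_2 = 10^(−2.48/10) = 0.5649
  Stage 3: F_3 = 10^(0.413/10) = 1.100, G_3 = 10^(18.1/10) = 64.57
Friis cascade:
  F = 8.147 + (1.770 − 1)/0.1227 + (1.100 − 1)/0.06934 = 15.86
NF = 10 log₁₀(15.86) = 12.00 dB

12.00 dB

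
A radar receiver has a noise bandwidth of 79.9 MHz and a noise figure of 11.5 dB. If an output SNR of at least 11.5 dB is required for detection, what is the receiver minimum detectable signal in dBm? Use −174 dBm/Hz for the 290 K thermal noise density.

Sensitivity = −174 + 10 log₁₀(B) + NF + SNR_min
= −174 + 79.03 + 11.5 + 11.5
= −71.97 dBm → −72.0 dBm

−72.0 dBm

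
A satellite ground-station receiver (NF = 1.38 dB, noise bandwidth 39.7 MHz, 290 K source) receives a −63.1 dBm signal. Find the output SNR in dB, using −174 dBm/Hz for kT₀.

33.5 dB

Noise floor: N = −174 + 10 log₁₀(B) + NF
10 log₁₀(3.97×10⁷) = 75.99 dB
N = −174 + 75.99 + 1.38 = −96.63 dBm
SNR = P_sig − N = −63.1 − (−96.63) = 33.53 dB → 33.5 dB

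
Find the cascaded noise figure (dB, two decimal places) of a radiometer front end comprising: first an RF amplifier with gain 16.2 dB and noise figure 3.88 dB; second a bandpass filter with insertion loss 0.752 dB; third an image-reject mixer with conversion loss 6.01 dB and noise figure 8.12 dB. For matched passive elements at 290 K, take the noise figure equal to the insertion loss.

Convert to linear (a loss of L dB is a gain of −L dB): F_i = 10^(NF_i/10), G_i = 10^(G_i,dB/10)
  Stage 1: F_1 = 10^(3.88/10) = 2.443, G_1 = 10^(16.2/10) = 41.69
  Stage 2: F_2 = 10^(0.752/10) = 1.189, G_2 = 10^(−0.752/10) = 0.8410
  Stage 3: F_3 = 10^(8.12/10) = 6.486, G_3 = 10^(−6.01/10) = 0.2506
Friis cascade:
  F = 2.443 + (1.189 − 1)/41.69 + (6.486 − 1)/35.06 = 2.604
NF = 10 log₁₀(2.604) = 4.16 dB

4.16 dB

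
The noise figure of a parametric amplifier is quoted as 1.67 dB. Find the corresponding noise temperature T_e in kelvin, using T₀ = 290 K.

136 K

F = 10^(1.67/10) = 1.46893
T_e = (F − 1)·T₀ = (1.46893 − 1) × 290 = 136 K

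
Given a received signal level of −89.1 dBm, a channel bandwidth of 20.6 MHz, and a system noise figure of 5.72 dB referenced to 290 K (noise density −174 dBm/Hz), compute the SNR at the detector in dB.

Noise floor: N = −174 + 10 log₁₀(B) + NF
10 log₁₀(2.06×10⁷) = 73.14 dB
N = −174 + 73.14 + 5.72 = −95.14 dBm
SNR = P_sig − N = −89.1 − (−95.14) = 6.04 dB → 6.0 dB

6.0 dB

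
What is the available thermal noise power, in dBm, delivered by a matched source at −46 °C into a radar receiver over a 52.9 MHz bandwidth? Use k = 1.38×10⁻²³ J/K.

−97.8 dBm

T = −46 °C + 273.15 = 227.15 K
P_n = kTB = 1.38×10⁻²³ × 227.15 × 5.29×10⁷ = 1.66×10⁻¹³ W
In dBm: 10 log₁₀(1.66×10⁻¹³ / 10⁻³) = −97.8 dBm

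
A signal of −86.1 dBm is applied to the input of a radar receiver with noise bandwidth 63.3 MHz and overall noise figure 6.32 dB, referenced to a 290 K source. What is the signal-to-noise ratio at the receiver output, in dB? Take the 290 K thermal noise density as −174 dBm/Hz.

3.6 dB

Noise floor: N = −174 + 10 log₁₀(B) + NF
10 log₁₀(6.33×10⁷) = 78.01 dB
N = −174 + 78.01 + 6.32 = −89.67 dBm
SNR = P_sig − N = −86.1 − (−89.67) = 3.57 dB → 3.6 dB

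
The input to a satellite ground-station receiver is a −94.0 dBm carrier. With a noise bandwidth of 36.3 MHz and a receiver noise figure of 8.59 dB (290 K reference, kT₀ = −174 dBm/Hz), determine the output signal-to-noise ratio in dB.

−4.2 dB

Noise floor: N = −174 + 10 log₁₀(B) + NF
10 log₁₀(3.63×10⁷) = 75.6 dB
N = −174 + 75.6 + 8.59 = −89.81 dBm
SNR = P_sig − N = −94.0 − (−89.81) = −4.19 dB → −4.2 dB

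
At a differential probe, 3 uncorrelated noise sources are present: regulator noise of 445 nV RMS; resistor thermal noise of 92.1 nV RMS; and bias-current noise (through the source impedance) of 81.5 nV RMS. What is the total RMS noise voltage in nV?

462 nV

Uncorrelated sources add in power (mean-square): V_tot = √(ΣV_i²)
V_tot = √[(4.45×10⁻⁷)² + (9.21×10⁻⁸)² + (8.15×10⁻⁸)²] = 4.62×10⁻⁷ V = 462 nV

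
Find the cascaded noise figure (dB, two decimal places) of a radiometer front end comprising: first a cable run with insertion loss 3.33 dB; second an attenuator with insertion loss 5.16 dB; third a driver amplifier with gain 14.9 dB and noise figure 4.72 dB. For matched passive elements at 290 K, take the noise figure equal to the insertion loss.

13.21 dB

Convert to linear (a loss of L dB is a gain of −L dB): F_i = 10^(NF_i/10), G_i = 10^(G_i,dB/10)
  Stage 1: F_1 = 10^(3.33/10) = 2.153, G_1 = 10^(−3.33/10) = 0.4645
  Stage 2: F_2 = 10^(5.16/10) = 3.281, G_2 = 10^(−5.16/10) = 0.3048
  Stage 3: F_3 = 10^(4.72/10) = 2.965, G_3 = 10^(14.9/10) = 30.90
Friis cascade:
  F = 2.153 + (3.281 − 1)/0.4645 + (2.965 − 1)/0.1416 = 20.94
NF = 10 log₁₀(20.94) = 13.21 dB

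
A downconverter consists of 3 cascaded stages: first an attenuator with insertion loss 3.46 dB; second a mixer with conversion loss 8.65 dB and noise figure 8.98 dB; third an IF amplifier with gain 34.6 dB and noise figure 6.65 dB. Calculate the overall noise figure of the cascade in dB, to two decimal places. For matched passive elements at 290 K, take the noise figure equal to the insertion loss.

18.83 dB

Convert to linear (a loss of L dB is a gain of −L dB): F_i = 10^(NF_i/10), G_i = 10^(G_i,dB/10)
  Stage 1: F_1 = 10^(3.46/10) = 2.218, G_1 = 10^(−3.46/10) = 0.4508
  Stage 2: F_2 = 10^(8.98/10) = 7.907, G_2 = 10^(−8.65/10) = 0.1365
  Stage 3: F_3 = 10^(6.65/10) = 4.624, G_3 = 10^(34.6/10) = 2884
Friis cascade:
  F = 2.218 + (7.907 − 1)/0.4508 + (4.624 − 1)/0.06152 = 76.45
NF = 10 log₁₀(76.45) = 18.83 dB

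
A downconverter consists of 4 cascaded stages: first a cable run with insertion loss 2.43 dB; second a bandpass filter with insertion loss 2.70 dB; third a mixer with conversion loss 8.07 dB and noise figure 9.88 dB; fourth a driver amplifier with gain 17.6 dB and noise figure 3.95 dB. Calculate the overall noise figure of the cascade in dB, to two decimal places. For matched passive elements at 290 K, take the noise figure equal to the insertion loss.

17.97 dB

Convert to linear (a loss of L dB is a gain of −L dB): F_i = 10^(NF_i/10), G_i = 10^(G_i,dB/10)
  Stage 1: F_1 = 10^(2.43/10) = 1.750, G_1 = 10^(−2.43/10) = 0.5715
  Stage 2: F_2 = 10^(2.70/10) = 1.862, G_2 = 10^(−2.70/10) = 0.5370
  Stage 3: F_3 = 10^(9.88/10) = 9.727, G_3 = 10^(−8.07/10) = 0.1560
  Stage 4: F_4 = 10^(3.95/10) = 2.483, G_4 = 10^(17.6/10) = 57.54
Friis cascade:
  F = 1.750 + (1.862 − 1)/0.5715 + (9.727 − 1)/0.3069 + (2.483 − 1)/0.04786 = 62.68
NF = 10 log₁₀(62.68) = 17.97 dB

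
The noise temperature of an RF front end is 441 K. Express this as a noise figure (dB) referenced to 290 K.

F = 1 + T_e/T₀ = 1 + 441/290 = 2.52069
NF = 10 log₁₀(2.52069) = 4.02 dB

4.02 dB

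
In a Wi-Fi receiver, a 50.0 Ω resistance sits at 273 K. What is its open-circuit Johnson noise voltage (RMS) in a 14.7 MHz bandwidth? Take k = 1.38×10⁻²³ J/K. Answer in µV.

V_n = √(4kTRB)
4kTRB = 4 × 1.38×10⁻²³ × 273 × 5.00×10¹ × 1.47×10⁷ = 1.11×10⁻¹¹ V²
V_n = √(1.11×10⁻¹¹) = 3.33×10⁻⁶ V = 3.33 µV

3.33 µV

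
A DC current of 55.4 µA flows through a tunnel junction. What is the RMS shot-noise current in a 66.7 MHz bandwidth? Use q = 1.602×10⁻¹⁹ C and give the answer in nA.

34.4 nA

I_n = √(2qI·B)
2qI·B = 2 × 1.602×10⁻¹⁹ × 5.54×10⁻⁵ × 6.67×10⁷ = 1.18×10⁻¹⁵ A²
I_n = √(1.18×10⁻¹⁵) = 3.44×10⁻⁸ A = 34.4 nA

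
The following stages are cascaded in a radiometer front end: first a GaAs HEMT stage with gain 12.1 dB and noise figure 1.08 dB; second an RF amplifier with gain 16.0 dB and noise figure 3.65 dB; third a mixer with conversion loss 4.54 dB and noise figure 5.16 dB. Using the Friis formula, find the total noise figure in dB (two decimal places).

1.36 dB

Convert to linear (a loss of L dB is a gain of −L dB): F_i = 10^(NF_i/10), G_i = 10^(G_i,dB/10)
  Stage 1: F_1 = 10^(1.08/10) = 1.282, G_1 = 10^(12.1/10) = 16.22
  Stage 2: F_2 = 10^(3.65/10) = 2.317, G_2 = 10^(16.0/10) = 39.81
  Stage 3: F_3 = 10^(5.16/10) = 3.281, G_3 = 10^(−4.54/10) = 0.3516
Friis cascade:
  F = 1.282 + (2.317 − 1)/16.22 + (3.281 − 1)/645.7 = 1.367
NF = 10 log₁₀(1.367) = 1.36 dB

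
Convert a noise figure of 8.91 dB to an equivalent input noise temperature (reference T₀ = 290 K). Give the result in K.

F = 10^(8.91/10) = 7.78037
T_e = (F − 1)·T₀ = (7.78037 − 1) × 290 = 1966 K

1966 K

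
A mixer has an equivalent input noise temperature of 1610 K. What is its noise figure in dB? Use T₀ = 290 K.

F = 1 + T_e/T₀ = 1 + 1610/290 = 6.55172
NF = 10 log₁₀(6.55172) = 8.16 dB

8.16 dB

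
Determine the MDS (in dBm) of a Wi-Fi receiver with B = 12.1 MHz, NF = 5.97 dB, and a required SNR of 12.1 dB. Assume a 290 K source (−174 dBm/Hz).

Sensitivity = −174 + 10 log₁₀(B) + NF + SNR_min
= −174 + 70.83 + 5.97 + 12.1
= −85.10 dBm → −85.1 dBm

−85.1 dBm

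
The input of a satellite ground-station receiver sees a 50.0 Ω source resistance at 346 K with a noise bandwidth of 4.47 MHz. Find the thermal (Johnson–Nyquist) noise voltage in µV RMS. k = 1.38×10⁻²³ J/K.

2.07 µV

V_n = √(4kTRB)
4kTRB = 4 × 1.38×10⁻²³ × 346 × 5.00×10¹ × 4.47×10⁶ = 4.27×10⁻¹² V²
V_n = √(4.27×10⁻¹²) = 2.07×10⁻⁶ V = 2.07 µV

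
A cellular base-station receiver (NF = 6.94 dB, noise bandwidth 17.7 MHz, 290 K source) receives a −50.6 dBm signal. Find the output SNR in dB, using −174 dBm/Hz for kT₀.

Noise floor: N = −174 + 10 log₁₀(B) + NF
10 log₁₀(1.77×10⁷) = 72.48 dB
N = −174 + 72.48 + 6.94 = −94.58 dBm
SNR = P_sig − N = −50.6 − (−94.58) = 43.98 dB → 44.0 dB

44.0 dB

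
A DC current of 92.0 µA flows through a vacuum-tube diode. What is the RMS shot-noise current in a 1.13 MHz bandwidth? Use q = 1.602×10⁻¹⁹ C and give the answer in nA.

5.77 nA

I_n = √(2qI·B)
2qI·B = 2 × 1.602×10⁻¹⁹ × 9.20×10⁻⁵ × 1.13×10⁶ = 3.33×10⁻¹⁷ A²
I_n = √(3.33×10⁻¹⁷) = 5.77×10⁻⁹ A = 5.77 nA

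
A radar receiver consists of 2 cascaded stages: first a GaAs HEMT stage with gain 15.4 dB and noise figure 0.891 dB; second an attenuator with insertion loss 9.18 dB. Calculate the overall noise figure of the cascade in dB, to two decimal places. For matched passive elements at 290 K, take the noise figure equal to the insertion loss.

Convert to linear (a loss of L dB is a gain of −L dB): F_i = 10^(NF_i/10), G_i = 10^(G_i,dB/10)
  Stage 1: F_1 = 10^(0.891/10) = 1.228, G_1 = 10^(15.4/10) = 34.67
  Stage 2: F_2 = 10^(9.18/10) = 8.279, G_2 = 10^(−9.18/10) = 0.1208
Friis cascade:
  F = 1.228 + (8.279 − 1)/34.67 = 1.438
NF = 10 log₁₀(1.438) = 1.58 dB

1.58 dB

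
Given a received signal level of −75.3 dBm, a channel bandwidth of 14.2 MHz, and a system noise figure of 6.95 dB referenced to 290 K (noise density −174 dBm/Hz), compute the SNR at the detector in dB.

Noise floor: N = −174 + 10 log₁₀(B) + NF
10 log₁₀(1.42×10⁷) = 71.52 dB
N = −174 + 71.52 + 6.95 = −95.53 dBm
SNR = P_sig − N = −75.3 − (−95.53) = 20.23 dB → 20.2 dB

20.2 dB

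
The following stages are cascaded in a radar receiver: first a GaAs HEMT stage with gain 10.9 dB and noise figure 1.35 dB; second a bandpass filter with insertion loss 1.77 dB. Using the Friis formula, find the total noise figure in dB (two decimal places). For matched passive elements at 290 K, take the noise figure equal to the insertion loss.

Convert to linear (a loss of L dB is a gain of −L dB): F_i = 10^(NF_i/10), G_i = 10^(G_i,dB/10)
  Stage 1: F_1 = 10^(1.35/10) = 1.365, G_1 = 10^(10.9/10) = 12.30
  Stage 2: F_2 = 10^(1.77/10) = 1.503, G_2 = 10^(−1.77/10) = 0.6653
Friis cascade:
  F = 1.365 + (1.503 − 1)/12.30 = 1.405
NF = 10 log₁₀(1.405) = 1.48 dB

1.48 dB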